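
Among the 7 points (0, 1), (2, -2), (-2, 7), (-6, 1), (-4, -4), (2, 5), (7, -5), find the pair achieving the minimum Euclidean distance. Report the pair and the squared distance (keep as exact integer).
Pair = ((0, 1), (2, -2)); squared distance = 13

Compute all C(7, 2) = 21 pairwise squared distances (x_i − x_j)² + (y_i − y_j)². The minimum is 13, attained by the pair ((0, 1), (2, -2)).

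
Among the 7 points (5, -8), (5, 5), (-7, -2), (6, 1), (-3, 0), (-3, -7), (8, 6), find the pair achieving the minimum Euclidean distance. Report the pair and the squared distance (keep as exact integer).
Pair = ((5, 5), (8, 6)); squared distance = 10

Compute all C(7, 2) = 21 pairwise squared distances (x_i − x_j)² + (y_i − y_j)². The minimum is 10, attained by the pair ((5, 5), (8, 6)).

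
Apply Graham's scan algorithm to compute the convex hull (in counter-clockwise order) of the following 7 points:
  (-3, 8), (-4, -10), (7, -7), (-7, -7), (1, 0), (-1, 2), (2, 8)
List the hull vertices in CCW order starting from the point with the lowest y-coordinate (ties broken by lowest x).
Hull (CCW) = [(-4, -10), (7, -7), (2, 8), (-3, 8), (-7, -7)]

Graham scan procedure:
  1. Find the pivot p₀ = point with lowest y (tie → lowest x): (-4, -10).
  2. Sort the remaining points by polar angle around p₀.
  3. Walk through sorted points, maintaining a stack; pop the top while the last three entries make a non-left turn (cross product ≤ 0).
  4. Final stack is the convex hull in CCW order: (-4, -10), (7, -7), (2, 8), (-3, 8), (-7, -7).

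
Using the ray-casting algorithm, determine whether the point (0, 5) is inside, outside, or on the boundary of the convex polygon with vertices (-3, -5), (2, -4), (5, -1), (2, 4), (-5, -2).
The point (0, 5) lies strictly outside the polygon

Cast a horizontal ray to the right from the query point and count how many polygon edges it crosses (each edge strictly once or zero times, handled with the usual half-open convention). 
Parity of crossings → even ⇒ outside.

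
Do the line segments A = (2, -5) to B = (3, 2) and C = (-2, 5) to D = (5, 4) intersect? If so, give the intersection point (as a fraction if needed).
No (intersection of containing lines falls outside at least one segment)

Parametrize and solve: t = 33/25, s = 19/25. At least one of these is outside [0, 1], so the segments do not intersect.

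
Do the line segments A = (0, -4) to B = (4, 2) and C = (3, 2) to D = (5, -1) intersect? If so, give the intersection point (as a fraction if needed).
Yes; intersection at (7/2, 5/4) (t = 7/8 on AB, s = 1/4 on CD)

Parametrize AB as A + t(B − A) = (0 + 4 t, -4 + 6 t) and CD as C + s(D − C) = (3 + 2 s, 2 + -3 s). Solve the linear system for (t, s). Determinant = 24 ≠ 0, so a unique intersection of the containing lines exists. Solution: t = 7/8, s = 1/4 — both in [0, 1], so the segments cross. Intersection point: (7/2, 5/4).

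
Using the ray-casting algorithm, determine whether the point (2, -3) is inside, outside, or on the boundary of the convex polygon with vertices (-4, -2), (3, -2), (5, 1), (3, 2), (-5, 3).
The point (2, -3) lies strictly outside the polygon

Cast a horizontal ray to the right from the query point and count how many polygon edges it crosses (each edge strictly once or zero times, handled with the usual half-open convention). 
Parity of crossings → even ⇒ outside.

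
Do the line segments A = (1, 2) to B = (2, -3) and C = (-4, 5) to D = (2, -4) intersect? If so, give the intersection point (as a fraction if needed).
No (intersection of containing lines falls outside at least one segment)

Parametrize and solve: t = 9/7, s = 22/21. At least one of these is outside [0, 1], so the segments do not intersect.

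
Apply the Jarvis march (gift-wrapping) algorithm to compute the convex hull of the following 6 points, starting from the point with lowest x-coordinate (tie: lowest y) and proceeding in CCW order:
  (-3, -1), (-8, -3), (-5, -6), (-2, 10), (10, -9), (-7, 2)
Hull (CCW) = [(-8, -3), (-5, -6), (10, -9), (-2, 10), (-7, 2)]

Jarvis march: at each step, from the current hull vertex p, select the next vertex q as the point such that every other point lies strictly to the left of (or on) the directed line p → q. (Equivalently: for every other point r, the cross product (q − p) × (r − p) ≥ 0.)
Starting point (lowest x, tie lowest y): (-8, -3). Wrap until returning to start. Resulting hull: (-8, -3), (-5, -6), (10, -9), (-2, 10), (-7, 2).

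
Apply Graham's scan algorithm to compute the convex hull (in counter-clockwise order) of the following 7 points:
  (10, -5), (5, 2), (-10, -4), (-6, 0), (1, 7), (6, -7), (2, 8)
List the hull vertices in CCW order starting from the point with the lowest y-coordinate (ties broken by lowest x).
Hull (CCW) = [(6, -7), (10, -5), (2, 8), (-10, -4)]

Graham scan procedure:
  1. Find the pivot p₀ = point with lowest y (tie → lowest x): (6, -7).
  2. Sort the remaining points by polar angle around p₀.
  3. Walk through sorted points, maintaining a stack; pop the top while the last three entries make a non-left turn (cross product ≤ 0).
  4. Final stack is the convex hull in CCW order: (6, -7), (10, -5), (2, 8), (-10, -4).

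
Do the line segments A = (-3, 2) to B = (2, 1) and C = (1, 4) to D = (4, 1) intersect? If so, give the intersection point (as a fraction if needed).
No (intersection of containing lines falls outside at least one segment)

Parametrize and solve: t = 3/2, s = 7/6. At least one of these is outside [0, 1], so the segments do not intersect.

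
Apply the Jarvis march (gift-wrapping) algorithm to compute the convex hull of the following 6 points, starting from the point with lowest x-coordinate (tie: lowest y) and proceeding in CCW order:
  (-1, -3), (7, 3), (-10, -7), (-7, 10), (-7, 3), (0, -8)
Hull (CCW) = [(-10, -7), (0, -8), (7, 3), (-7, 10)]

Jarvis march: at each step, from the current hull vertex p, select the next vertex q as the point such that every other point lies strictly to the left of (or on) the directed line p → q. (Equivalently: for every other point r, the cross product (q − p) × (r − p) ≥ 0.)
Starting point (lowest x, tie lowest y): (-10, -7). Wrap until returning to start. Resulting hull: (-10, -7), (0, -8), (7, 3), (-7, 10).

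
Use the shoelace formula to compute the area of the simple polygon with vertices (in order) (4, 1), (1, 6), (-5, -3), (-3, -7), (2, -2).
Area = 53

Shoelace formula: Area = (1/2) |Σ_i (x_i · y_{i+1} − x_{i+1} · y_i)| (indices mod n). Compute each cross term:
  (4)(6) − (1)(1) = 23
  (1)(-3) − (-5)(6) = 27
  (-5)(-7) − (-3)(-3) = 26
  (-3)(-2) − (2)(-7) = 20
  (2)(1) − (4)(-2) = 10
Sum = 106, so (signed) Area = 106/2 = 53, |Area| = 53.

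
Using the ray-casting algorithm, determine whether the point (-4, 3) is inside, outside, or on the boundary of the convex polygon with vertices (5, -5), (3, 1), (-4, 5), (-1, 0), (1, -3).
The point (-4, 3) lies strictly outside the polygon

Cast a horizontal ray to the right from the query point and count how many polygon edges it crosses (each edge strictly once or zero times, handled with the usual half-open convention). 
Parity of crossings → even ⇒ outside.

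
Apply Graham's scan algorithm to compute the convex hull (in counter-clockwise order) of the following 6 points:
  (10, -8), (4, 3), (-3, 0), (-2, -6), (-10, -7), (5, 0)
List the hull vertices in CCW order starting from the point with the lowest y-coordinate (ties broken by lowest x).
Hull (CCW) = [(10, -8), (4, 3), (-3, 0), (-10, -7)]

Graham scan procedure:
  1. Find the pivot p₀ = point with lowest y (tie → lowest x): (10, -8).
  2. Sort the remaining points by polar angle around p₀.
  3. Walk through sorted points, maintaining a stack; pop the top while the last three entries make a non-left turn (cross product ≤ 0).
  4. Final stack is the convex hull in CCW order: (10, -8), (4, 3), (-3, 0), (-10, -7).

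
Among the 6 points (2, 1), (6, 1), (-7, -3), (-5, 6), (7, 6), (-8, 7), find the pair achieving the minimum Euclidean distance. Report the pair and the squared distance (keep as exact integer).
Pair = ((-5, 6), (-8, 7)); squared distance = 10

Compute all C(6, 2) = 15 pairwise squared distances (x_i − x_j)² + (y_i − y_j)². The minimum is 10, attained by the pair ((-5, 6), (-8, 7)).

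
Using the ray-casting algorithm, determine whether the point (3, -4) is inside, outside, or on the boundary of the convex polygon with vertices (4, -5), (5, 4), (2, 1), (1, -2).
The point (3, -4) lies on the polygon boundary

Boundary check: the query satisfies the collinearity and bounding-box conditions for some polygon edge, so it lies exactly on the boundary.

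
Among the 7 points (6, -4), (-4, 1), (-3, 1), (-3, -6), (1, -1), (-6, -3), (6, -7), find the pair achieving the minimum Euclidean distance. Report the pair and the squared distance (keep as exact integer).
Pair = ((-4, 1), (-3, 1)); squared distance = 1

Compute all C(7, 2) = 21 pairwise squared distances (x_i − x_j)² + (y_i − y_j)². The minimum is 1, attained by the pair ((-4, 1), (-3, 1)).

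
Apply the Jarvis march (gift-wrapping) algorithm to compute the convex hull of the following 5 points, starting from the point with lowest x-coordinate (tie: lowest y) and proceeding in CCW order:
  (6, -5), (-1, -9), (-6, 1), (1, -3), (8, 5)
Hull (CCW) = [(-6, 1), (-1, -9), (6, -5), (8, 5)]

Jarvis march: at each step, from the current hull vertex p, select the next vertex q as the point such that every other point lies strictly to the left of (or on) the directed line p → q. (Equivalently: for every other point r, the cross product (q − p) × (r − p) ≥ 0.)
Starting point (lowest x, tie lowest y): (-6, 1). Wrap until returning to start. Resulting hull: (-6, 1), (-1, -9), (6, -5), (8, 5).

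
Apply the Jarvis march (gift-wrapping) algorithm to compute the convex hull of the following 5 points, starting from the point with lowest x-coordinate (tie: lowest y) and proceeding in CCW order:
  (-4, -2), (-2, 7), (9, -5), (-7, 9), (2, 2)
Hull (CCW) = [(-7, 9), (-4, -2), (9, -5), (-2, 7)]

Jarvis march: at each step, from the current hull vertex p, select the next vertex q as the point such that every other point lies strictly to the left of (or on) the directed line p → q. (Equivalently: for every other point r, the cross product (q − p) × (r − p) ≥ 0.)
Starting point (lowest x, tie lowest y): (-7, 9). Wrap until returning to start. Resulting hull: (-7, 9), (-4, -2), (9, -5), (-2, 7).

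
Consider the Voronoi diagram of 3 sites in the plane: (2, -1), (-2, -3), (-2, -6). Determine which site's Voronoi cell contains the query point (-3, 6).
Nearest site = (2, -1)

The Voronoi cell of site s contains exactly those query points closer to s than to any other site. Compute squared distances from q = (-3, 6) to each site:
  (2 − -3)² + (-1 − 6)² = 74
  (-2 − -3)² + (-3 − 6)² = 82
  (-2 − -3)² + (-6 − 6)² = 145
Minimum is attained by (2, -1), so q lies in its Voronoi cell.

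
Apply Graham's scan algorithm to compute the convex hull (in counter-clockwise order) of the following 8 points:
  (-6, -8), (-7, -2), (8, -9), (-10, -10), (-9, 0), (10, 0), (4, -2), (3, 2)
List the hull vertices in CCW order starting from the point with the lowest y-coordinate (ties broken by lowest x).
Hull (CCW) = [(-10, -10), (8, -9), (10, 0), (3, 2), (-9, 0)]

Graham scan procedure:
  1. Find the pivot p₀ = point with lowest y (tie → lowest x): (-10, -10).
  2. Sort the remaining points by polar angle around p₀.
  3. Walk through sorted points, maintaining a stack; pop the top while the last three entries make a non-left turn (cross product ≤ 0).
  4. Final stack is the convex hull in CCW order: (-10, -10), (8, -9), (10, 0), (3, 2), (-9, 0).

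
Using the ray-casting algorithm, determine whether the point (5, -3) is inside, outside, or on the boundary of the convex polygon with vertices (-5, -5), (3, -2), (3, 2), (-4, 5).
The point (5, -3) lies strictly outside the polygon

Cast a horizontal ray to the right from the query point and count how many polygon edges it crosses (each edge strictly once or zero times, handled with the usual half-open convention). 
Parity of crossings → even ⇒ outside.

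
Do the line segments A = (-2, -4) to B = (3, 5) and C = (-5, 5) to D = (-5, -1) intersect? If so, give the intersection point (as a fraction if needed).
No (intersection of containing lines falls outside at least one segment)

Parametrize and solve: t = -3/5, s = 12/5. At least one of these is outside [0, 1], so the segments do not intersect.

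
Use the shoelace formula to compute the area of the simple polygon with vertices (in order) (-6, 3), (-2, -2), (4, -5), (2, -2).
Area = 16

Shoelace formula: Area = (1/2) |Σ_i (x_i · y_{i+1} − x_{i+1} · y_i)| (indices mod n). Compute each cross term:
  (-6)(-2) − (-2)(3) = 18
  (-2)(-5) − (4)(-2) = 18
  (4)(-2) − (2)(-5) = 2
  (2)(3) − (-6)(-2) = -6
Sum = 32, so (signed) Area = 32/2 = 16, |Area| = 16.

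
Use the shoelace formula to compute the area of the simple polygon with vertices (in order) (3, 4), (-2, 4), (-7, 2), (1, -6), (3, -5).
Area = 62

Shoelace formula: Area = (1/2) |Σ_i (x_i · y_{i+1} − x_{i+1} · y_i)| (indices mod n). Compute each cross term:
  (3)(4) − (-2)(4) = 20
  (-2)(2) − (-7)(4) = 24
  (-7)(-6) − (1)(2) = 40
  (1)(-5) − (3)(-6) = 13
  (3)(4) − (3)(-5) = 27
Sum = 124, so (signed) Area = 124/2 = 62, |Area| = 62.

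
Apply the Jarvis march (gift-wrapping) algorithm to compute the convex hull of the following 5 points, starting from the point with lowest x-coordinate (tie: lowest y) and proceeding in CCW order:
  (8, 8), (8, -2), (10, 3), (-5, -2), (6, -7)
Hull (CCW) = [(-5, -2), (6, -7), (10, 3), (8, 8)]

Jarvis march: at each step, from the current hull vertex p, select the next vertex q as the point such that every other point lies strictly to the left of (or on) the directed line p → q. (Equivalently: for every other point r, the cross product (q − p) × (r − p) ≥ 0.)
Starting point (lowest x, tie lowest y): (-5, -2). Wrap until returning to start. Resulting hull: (-5, -2), (6, -7), (10, 3), (8, 8).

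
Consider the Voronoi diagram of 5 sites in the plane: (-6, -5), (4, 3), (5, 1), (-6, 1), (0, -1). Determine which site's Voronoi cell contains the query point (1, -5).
Nearest site = (0, -1)

The Voronoi cell of site s contains exactly those query points closer to s than to any other site. Compute squared distances from q = (1, -5) to each site:
  (0 − 1)² + (-1 − -5)² = 17
  (-6 − 1)² + (-5 − -5)² = 49
  (5 − 1)² + (1 − -5)² = 52
  (4 − 1)² + (3 − -5)² = 73
  (-6 − 1)² + (1 − -5)² = 85
Minimum is attained by (0, -1), so q lies in its Voronoi cell.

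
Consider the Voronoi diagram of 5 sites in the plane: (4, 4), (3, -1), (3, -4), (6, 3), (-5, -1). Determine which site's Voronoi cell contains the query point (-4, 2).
Nearest site = (-5, -1)

The Voronoi cell of site s contains exactly those query points closer to s than to any other site. Compute squared distances from q = (-4, 2) to each site:
  (-5 − -4)² + (-1 − 2)² = 10
  (3 − -4)² + (-1 − 2)² = 58
  (4 − -4)² + (4 − 2)² = 68
  (3 − -4)² + (-4 − 2)² = 85
  (6 − -4)² + (3 − 2)² = 101
Minimum is attained by (-5, -1), so q lies in its Voronoi cell.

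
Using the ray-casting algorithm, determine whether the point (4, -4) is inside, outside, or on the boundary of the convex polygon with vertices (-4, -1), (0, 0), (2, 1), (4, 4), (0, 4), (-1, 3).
The point (4, -4) lies strictly outside the polygon

Cast a horizontal ray to the right from the query point and count how many polygon edges it crosses (each edge strictly once or zero times, handled with the usual half-open convention). 
Parity of crossings → even ⇒ outside.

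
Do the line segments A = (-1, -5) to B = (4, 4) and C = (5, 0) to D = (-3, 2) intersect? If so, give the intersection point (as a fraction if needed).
Yes; intersection at (89/41, 29/41) (t = 26/41 on AB, s = 29/82 on CD)

Parametrize AB as A + t(B − A) = (-1 + 5 t, -5 + 9 t) and CD as C + s(D − C) = (5 + -8 s, 0 + 2 s). Solve the linear system for (t, s). Determinant = -82 ≠ 0, so a unique intersection of the containing lines exists. Solution: t = 26/41, s = 29/82 — both in [0, 1], so the segments cross. Intersection point: (89/41, 29/41).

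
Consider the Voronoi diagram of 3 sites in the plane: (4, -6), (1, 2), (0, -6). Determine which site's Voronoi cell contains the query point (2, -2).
Nearest site = (1, 2)

The Voronoi cell of site s contains exactly those query points closer to s than to any other site. Compute squared distances from q = (2, -2) to each site:
  (1 − 2)² + (2 − -2)² = 17
  (0 − 2)² + (-6 − -2)² = 20
  (4 − 2)² + (-6 − -2)² = 20
Minimum is attained by (1, 2), so q lies in its Voronoi cell.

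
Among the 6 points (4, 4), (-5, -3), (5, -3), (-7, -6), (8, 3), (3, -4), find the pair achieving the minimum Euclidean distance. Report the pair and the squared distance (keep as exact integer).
Pair = ((5, -3), (3, -4)); squared distance = 5

Compute all C(6, 2) = 15 pairwise squared distances (x_i − x_j)² + (y_i − y_j)². The minimum is 5, attained by the pair ((5, -3), (3, -4)).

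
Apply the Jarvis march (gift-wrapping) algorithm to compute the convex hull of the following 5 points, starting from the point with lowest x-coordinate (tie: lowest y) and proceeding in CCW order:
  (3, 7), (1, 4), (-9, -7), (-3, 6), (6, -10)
Hull (CCW) = [(-9, -7), (6, -10), (3, 7), (-3, 6)]

Jarvis march: at each step, from the current hull vertex p, select the next vertex q as the point such that every other point lies strictly to the left of (or on) the directed line p → q. (Equivalently: for every other point r, the cross product (q − p) × (r − p) ≥ 0.)
Starting point (lowest x, tie lowest y): (-9, -7). Wrap until returning to start. Resulting hull: (-9, -7), (6, -10), (3, 7), (-3, 6).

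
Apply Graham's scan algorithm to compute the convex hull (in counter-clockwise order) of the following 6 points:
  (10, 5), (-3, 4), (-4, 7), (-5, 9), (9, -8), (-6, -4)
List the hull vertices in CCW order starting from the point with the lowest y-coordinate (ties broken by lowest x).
Hull (CCW) = [(9, -8), (10, 5), (-5, 9), (-6, -4)]

Graham scan procedure:
  1. Find the pivot p₀ = point with lowest y (tie → lowest x): (9, -8).
  2. Sort the remaining points by polar angle around p₀.
  3. Walk through sorted points, maintaining a stack; pop the top while the last three entries make a non-left turn (cross product ≤ 0).
  4. Final stack is the convex hull in CCW order: (9, -8), (10, 5), (-5, 9), (-6, -4).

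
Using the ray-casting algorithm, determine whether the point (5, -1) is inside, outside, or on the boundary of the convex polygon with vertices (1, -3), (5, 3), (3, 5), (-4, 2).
The point (5, -1) lies strictly outside the polygon

Cast a horizontal ray to the right from the query point and count how many polygon edges it crosses (each edge strictly once or zero times, handled with the usual half-open convention). 
Parity of crossings → even ⇒ outside.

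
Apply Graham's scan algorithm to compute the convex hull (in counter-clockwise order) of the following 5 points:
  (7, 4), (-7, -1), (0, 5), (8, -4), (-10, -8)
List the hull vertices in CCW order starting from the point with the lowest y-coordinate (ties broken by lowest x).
Hull (CCW) = [(-10, -8), (8, -4), (7, 4), (0, 5), (-7, -1)]

Graham scan procedure:
  1. Find the pivot p₀ = point with lowest y (tie → lowest x): (-10, -8).
  2. Sort the remaining points by polar angle around p₀.
  3. Walk through sorted points, maintaining a stack; pop the top while the last three entries make a non-left turn (cross product ≤ 0).
  4. Final stack is the convex hull in CCW order: (-10, -8), (8, -4), (7, 4), (0, 5), (-7, -1).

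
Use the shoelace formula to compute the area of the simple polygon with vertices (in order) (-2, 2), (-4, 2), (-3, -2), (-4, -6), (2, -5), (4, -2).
Area = 40

Shoelace formula: Area = (1/2) |Σ_i (x_i · y_{i+1} − x_{i+1} · y_i)| (indices mod n). Compute each cross term:
  (-2)(2) − (-4)(2) = 4
  (-4)(-2) − (-3)(2) = 14
  (-3)(-6) − (-4)(-2) = 10
  (-4)(-5) − (2)(-6) = 32
  (2)(-2) − (4)(-5) = 16
  (4)(2) − (-2)(-2) = 4
Sum = 80, so (signed) Area = 80/2 = 40, |Area| = 40.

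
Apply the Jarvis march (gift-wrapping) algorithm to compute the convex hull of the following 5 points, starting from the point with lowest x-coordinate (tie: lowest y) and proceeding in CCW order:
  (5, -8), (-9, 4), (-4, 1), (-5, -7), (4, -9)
Hull (CCW) = [(-9, 4), (-5, -7), (4, -9), (5, -8), (-4, 1)]

Jarvis march: at each step, from the current hull vertex p, select the next vertex q as the point such that every other point lies strictly to the left of (or on) the directed line p → q. (Equivalently: for every other point r, the cross product (q − p) × (r − p) ≥ 0.)
Starting point (lowest x, tie lowest y): (-9, 4). Wrap until returning to start. Resulting hull: (-9, 4), (-5, -7), (4, -9), (5, -8), (-4, 1).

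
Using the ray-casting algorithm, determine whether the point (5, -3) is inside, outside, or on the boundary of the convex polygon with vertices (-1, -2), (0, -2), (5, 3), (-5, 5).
The point (5, -3) lies strictly outside the polygon

Cast a horizontal ray to the right from the query point and count how many polygon edges it crosses (each edge strictly once or zero times, handled with the usual half-open convention). 
Parity of crossings → even ⇒ outside.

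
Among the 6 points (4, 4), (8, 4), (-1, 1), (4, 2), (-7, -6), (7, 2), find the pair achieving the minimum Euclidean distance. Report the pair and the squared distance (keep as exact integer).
Pair = ((4, 4), (4, 2)); squared distance = 4

Compute all C(6, 2) = 15 pairwise squared distances (x_i − x_j)² + (y_i − y_j)². The minimum is 4, attained by the pair ((4, 4), (4, 2)).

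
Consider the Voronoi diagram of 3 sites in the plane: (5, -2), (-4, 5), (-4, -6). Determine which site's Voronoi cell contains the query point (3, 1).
Nearest site = (5, -2)

The Voronoi cell of site s contains exactly those query points closer to s than to any other site. Compute squared distances from q = (3, 1) to each site:
  (5 − 3)² + (-2 − 1)² = 13
  (-4 − 3)² + (5 − 1)² = 65
  (-4 − 3)² + (-6 − 1)² = 98
Minimum is attained by (5, -2), so q lies in its Voronoi cell.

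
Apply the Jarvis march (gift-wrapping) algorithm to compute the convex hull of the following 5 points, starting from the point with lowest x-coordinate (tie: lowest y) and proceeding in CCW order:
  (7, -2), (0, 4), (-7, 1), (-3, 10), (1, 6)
Hull (CCW) = [(-7, 1), (7, -2), (1, 6), (-3, 10)]

Jarvis march: at each step, from the current hull vertex p, select the next vertex q as the point such that every other point lies strictly to the left of (or on) the directed line p → q. (Equivalently: for every other point r, the cross product (q − p) × (r − p) ≥ 0.)
Starting point (lowest x, tie lowest y): (-7, 1). Wrap until returning to start. Resulting hull: (-7, 1), (7, -2), (1, 6), (-3, 10).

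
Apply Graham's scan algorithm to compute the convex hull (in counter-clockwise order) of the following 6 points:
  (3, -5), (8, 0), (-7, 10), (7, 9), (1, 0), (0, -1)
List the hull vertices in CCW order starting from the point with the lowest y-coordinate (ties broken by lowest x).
Hull (CCW) = [(3, -5), (8, 0), (7, 9), (-7, 10), (0, -1)]

Graham scan procedure:
  1. Find the pivot p₀ = point with lowest y (tie → lowest x): (3, -5).
  2. Sort the remaining points by polar angle around p₀.
  3. Walk through sorted points, maintaining a stack; pop the top while the last three entries make a non-left turn (cross product ≤ 0).
  4. Final stack is the convex hull in CCW order: (3, -5), (8, 0), (7, 9), (-7, 10), (0, -1).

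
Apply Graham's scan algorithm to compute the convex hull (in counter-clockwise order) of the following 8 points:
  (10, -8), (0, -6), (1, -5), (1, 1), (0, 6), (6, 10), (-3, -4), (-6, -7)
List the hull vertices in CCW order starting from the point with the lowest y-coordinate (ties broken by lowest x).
Hull (CCW) = [(10, -8), (6, 10), (0, 6), (-6, -7)]

Graham scan procedure:
  1. Find the pivot p₀ = point with lowest y (tie → lowest x): (10, -8).
  2. Sort the remaining points by polar angle around p₀.
  3. Walk through sorted points, maintaining a stack; pop the top while the last three entries make a non-left turn (cross product ≤ 0).
  4. Final stack is the convex hull in CCW order: (10, -8), (6, 10), (0, 6), (-6, -7).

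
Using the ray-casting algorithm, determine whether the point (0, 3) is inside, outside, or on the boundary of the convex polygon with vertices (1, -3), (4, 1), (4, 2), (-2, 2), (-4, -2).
The point (0, 3) lies strictly outside the polygon

Cast a horizontal ray to the right from the query point and count how many polygon edges it crosses (each edge strictly once or zero times, handled with the usual half-open convention). 
Parity of crossings → even ⇒ outside.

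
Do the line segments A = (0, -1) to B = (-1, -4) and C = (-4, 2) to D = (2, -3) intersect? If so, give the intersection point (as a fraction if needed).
Yes; intersection at (-2/23, -29/23) (t = 2/23 on AB, s = 15/23 on CD)

Parametrize AB as A + t(B − A) = (0 + -1 t, -1 + -3 t) and CD as C + s(D − C) = (-4 + 6 s, 2 + -5 s). Solve the linear system for (t, s). Determinant = -23 ≠ 0, so a unique intersection of the containing lines exists. Solution: t = 2/23, s = 15/23 — both in [0, 1], so the segments cross. Intersection point: (-2/23, -29/23).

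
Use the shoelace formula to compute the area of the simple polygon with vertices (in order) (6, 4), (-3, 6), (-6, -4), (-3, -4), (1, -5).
Area = 161/2

Shoelace formula: Area = (1/2) |Σ_i (x_i · y_{i+1} − x_{i+1} · y_i)| (indices mod n). Compute each cross term:
  (6)(6) − (-3)(4) = 48
  (-3)(-4) − (-6)(6) = 48
  (-6)(-4) − (-3)(-4) = 12
  (-3)(-5) − (1)(-4) = 19
  (1)(4) − (6)(-5) = 34
Sum = 161, so (signed) Area = 161/2 = 161/2, |Area| = 161/2.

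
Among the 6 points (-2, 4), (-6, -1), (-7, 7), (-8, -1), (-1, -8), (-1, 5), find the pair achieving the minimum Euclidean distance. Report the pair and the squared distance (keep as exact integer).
Pair = ((-2, 4), (-1, 5)); squared distance = 2

Compute all C(6, 2) = 15 pairwise squared distances (x_i − x_j)² + (y_i − y_j)². The minimum is 2, attained by the pair ((-2, 4), (-1, 5)).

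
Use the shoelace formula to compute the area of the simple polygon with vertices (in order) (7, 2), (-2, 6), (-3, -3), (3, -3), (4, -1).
Area = 56

Shoelace formula: Area = (1/2) |Σ_i (x_i · y_{i+1} − x_{i+1} · y_i)| (indices mod n). Compute each cross term:
  (7)(6) − (-2)(2) = 46
  (-2)(-3) − (-3)(6) = 24
  (-3)(-3) − (3)(-3) = 18
  (3)(-1) − (4)(-3) = 9
  (4)(2) − (7)(-1) = 15
Sum = 112, so (signed) Area = 112/2 = 56, |Area| = 56.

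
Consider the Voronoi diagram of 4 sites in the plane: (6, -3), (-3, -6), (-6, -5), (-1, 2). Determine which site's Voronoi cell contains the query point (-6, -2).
Nearest site = (-6, -5)

The Voronoi cell of site s contains exactly those query points closer to s than to any other site. Compute squared distances from q = (-6, -2) to each site:
  (-6 − -6)² + (-5 − -2)² = 9
  (-3 − -6)² + (-6 − -2)² = 25
  (-1 − -6)² + (2 − -2)² = 41
  (6 − -6)² + (-3 − -2)² = 145
Minimum is attained by (-6, -5), so q lies in its Voronoi cell.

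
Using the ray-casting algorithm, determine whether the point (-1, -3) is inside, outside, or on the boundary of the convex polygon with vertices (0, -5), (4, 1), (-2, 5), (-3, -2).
The point (-1, -3) lies strictly inside the polygon

Cast a horizontal ray to the right from the query point and count how many polygon edges it crosses (each edge strictly once or zero times, handled with the usual half-open convention). 
Parity of crossings → odd ⇒ inside.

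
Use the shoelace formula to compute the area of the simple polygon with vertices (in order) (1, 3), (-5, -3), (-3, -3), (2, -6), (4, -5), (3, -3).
Area = 71/2

Shoelace formula: Area = (1/2) |Σ_i (x_i · y_{i+1} − x_{i+1} · y_i)| (indices mod n). Compute each cross term:
  (1)(-3) − (-5)(3) = 12
  (-5)(-3) − (-3)(-3) = 6
  (-3)(-6) − (2)(-3) = 24
  (2)(-5) − (4)(-6) = 14
  (4)(-3) − (3)(-5) = 3
  (3)(3) − (1)(-3) = 12
Sum = 71, so (signed) Area = 71/2 = 71/2, |Area| = 71/2.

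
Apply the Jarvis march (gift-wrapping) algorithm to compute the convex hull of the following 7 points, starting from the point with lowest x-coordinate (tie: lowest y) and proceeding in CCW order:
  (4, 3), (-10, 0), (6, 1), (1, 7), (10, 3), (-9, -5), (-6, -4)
Hull (CCW) = [(-10, 0), (-9, -5), (-6, -4), (6, 1), (10, 3), (1, 7)]

Jarvis march: at each step, from the current hull vertex p, select the next vertex q as the point such that every other point lies strictly to the left of (or on) the directed line p → q. (Equivalently: for every other point r, the cross product (q − p) × (r − p) ≥ 0.)
Starting point (lowest x, tie lowest y): (-10, 0). Wrap until returning to start. Resulting hull: (-10, 0), (-9, -5), (-6, -4), (6, 1), (10, 3), (1, 7).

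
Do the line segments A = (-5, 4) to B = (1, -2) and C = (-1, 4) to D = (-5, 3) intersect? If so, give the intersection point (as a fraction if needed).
Yes; intersection at (-21/5, 16/5) (t = 2/15 on AB, s = 4/5 on CD)

Parametrize AB as A + t(B − A) = (-5 + 6 t, 4 + -6 t) and CD as C + s(D − C) = (-1 + -4 s, 4 + -1 s). Solve the linear system for (t, s). Determinant = 30 ≠ 0, so a unique intersection of the containing lines exists. Solution: t = 2/15, s = 4/5 — both in [0, 1], so the segments cross. Intersection point: (-21/5, 16/5).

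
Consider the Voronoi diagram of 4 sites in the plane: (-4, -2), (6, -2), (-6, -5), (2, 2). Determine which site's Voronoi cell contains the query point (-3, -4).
Nearest site = (-4, -2)

The Voronoi cell of site s contains exactly those query points closer to s than to any other site. Compute squared distances from q = (-3, -4) to each site:
  (-4 − -3)² + (-2 − -4)² = 5
  (-6 − -3)² + (-5 − -4)² = 10
  (2 − -3)² + (2 − -4)² = 61
  (6 − -3)² + (-2 − -4)² = 85
Minimum is attained by (-4, -2), so q lies in its Voronoi cell.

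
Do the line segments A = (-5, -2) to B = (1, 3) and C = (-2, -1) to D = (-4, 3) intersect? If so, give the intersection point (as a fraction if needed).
Yes; intersection at (-43/17, 1/17) (t = 7/17 on AB, s = 9/34 on CD)

Parametrize AB as A + t(B − A) = (-5 + 6 t, -2 + 5 t) and CD as C + s(D − C) = (-2 + -2 s, -1 + 4 s). Solve the linear system for (t, s). Determinant = -34 ≠ 0, so a unique intersection of the containing lines exists. Solution: t = 7/17, s = 9/34 — both in [0, 1], so the segments cross. Intersection point: (-43/17, 1/17).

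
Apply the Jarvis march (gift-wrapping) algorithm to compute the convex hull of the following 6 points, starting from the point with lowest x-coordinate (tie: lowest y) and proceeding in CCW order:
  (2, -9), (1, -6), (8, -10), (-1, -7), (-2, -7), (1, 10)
Hull (CCW) = [(-2, -7), (2, -9), (8, -10), (1, 10)]

Jarvis march: at each step, from the current hull vertex p, select the next vertex q as the point such that every other point lies strictly to the left of (or on) the directed line p → q. (Equivalently: for every other point r, the cross product (q − p) × (r − p) ≥ 0.)
Starting point (lowest x, tie lowest y): (-2, -7). Wrap until returning to start. Resulting hull: (-2, -7), (2, -9), (8, -10), (1, 10).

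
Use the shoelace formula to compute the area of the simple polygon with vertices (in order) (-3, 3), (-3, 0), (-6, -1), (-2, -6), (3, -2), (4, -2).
Area = 38

Shoelace formula: Area = (1/2) |Σ_i (x_i · y_{i+1} − x_{i+1} · y_i)| (indices mod n). Compute each cross term:
  (-3)(0) − (-3)(3) = 9
  (-3)(-1) − (-6)(0) = 3
  (-6)(-6) − (-2)(-1) = 34
  (-2)(-2) − (3)(-6) = 22
  (3)(-2) − (4)(-2) = 2
  (4)(3) − (-3)(-2) = 6
Sum = 76, so (signed) Area = 76/2 = 38, |Area| = 38.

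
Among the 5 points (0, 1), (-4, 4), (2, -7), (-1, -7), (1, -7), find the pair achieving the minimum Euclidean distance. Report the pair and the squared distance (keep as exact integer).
Pair = ((2, -7), (1, -7)); squared distance = 1

Compute all C(5, 2) = 10 pairwise squared distances (x_i − x_j)² + (y_i − y_j)². The minimum is 1, attained by the pair ((2, -7), (1, -7)).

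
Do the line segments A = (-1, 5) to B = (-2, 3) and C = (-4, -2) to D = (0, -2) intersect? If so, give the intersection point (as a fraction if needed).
No (intersection of containing lines falls outside at least one segment)

Parametrize and solve: t = 7/2, s = -1/8. At least one of these is outside [0, 1], so the segments do not intersect.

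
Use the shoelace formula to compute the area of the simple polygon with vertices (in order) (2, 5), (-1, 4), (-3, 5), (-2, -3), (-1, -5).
Area = 51/2

Shoelace formula: Area = (1/2) |Σ_i (x_i · y_{i+1} − x_{i+1} · y_i)| (indices mod n). Compute each cross term:
  (2)(4) − (-1)(5) = 13
  (-1)(5) − (-3)(4) = 7
  (-3)(-3) − (-2)(5) = 19
  (-2)(-5) − (-1)(-3) = 7
  (-1)(5) − (2)(-5) = 5
Sum = 51, so (signed) Area = 51/2 = 51/2, |Area| = 51/2.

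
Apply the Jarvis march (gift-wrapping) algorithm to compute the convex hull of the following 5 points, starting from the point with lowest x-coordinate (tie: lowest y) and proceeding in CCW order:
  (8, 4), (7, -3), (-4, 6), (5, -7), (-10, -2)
Hull (CCW) = [(-10, -2), (5, -7), (7, -3), (8, 4), (-4, 6)]

Jarvis march: at each step, from the current hull vertex p, select the next vertex q as the point such that every other point lies strictly to the left of (or on) the directed line p → q. (Equivalently: for every other point r, the cross product (q − p) × (r − p) ≥ 0.)
Starting point (lowest x, tie lowest y): (-10, -2). Wrap until returning to start. Resulting hull: (-10, -2), (5, -7), (7, -3), (8, 4), (-4, 6).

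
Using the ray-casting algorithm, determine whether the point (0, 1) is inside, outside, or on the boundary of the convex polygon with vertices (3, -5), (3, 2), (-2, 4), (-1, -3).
The point (0, 1) lies strictly inside the polygon

Cast a horizontal ray to the right from the query point and count how many polygon edges it crosses (each edge strictly once or zero times, handled with the usual half-open convention). 
Parity of crossings → odd ⇒ inside.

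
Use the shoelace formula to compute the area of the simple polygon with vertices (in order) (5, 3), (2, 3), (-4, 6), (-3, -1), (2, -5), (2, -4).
Area = 50

Shoelace formula: Area = (1/2) |Σ_i (x_i · y_{i+1} − x_{i+1} · y_i)| (indices mod n). Compute each cross term:
  (5)(3) − (2)(3) = 9
  (2)(6) − (-4)(3) = 24
  (-4)(-1) − (-3)(6) = 22
  (-3)(-5) − (2)(-1) = 17
  (2)(-4) − (2)(-5) = 2
  (2)(3) − (5)(-4) = 26
Sum = 100, so (signed) Area = 100/2 = 50, |Area| = 50.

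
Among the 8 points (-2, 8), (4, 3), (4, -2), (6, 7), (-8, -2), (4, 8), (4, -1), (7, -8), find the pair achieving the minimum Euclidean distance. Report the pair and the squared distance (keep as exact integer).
Pair = ((4, -2), (4, -1)); squared distance = 1

Compute all C(8, 2) = 28 pairwise squared distances (x_i − x_j)² + (y_i − y_j)². The minimum is 1, attained by the pair ((4, -2), (4, -1)).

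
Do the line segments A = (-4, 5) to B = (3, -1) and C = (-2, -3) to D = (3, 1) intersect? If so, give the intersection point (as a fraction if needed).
Yes; intersection at (52/29, 1/29) (t = 24/29 on AB, s = 22/29 on CD)

Parametrize AB as A + t(B − A) = (-4 + 7 t, 5 + -6 t) and CD as C + s(D − C) = (-2 + 5 s, -3 + 4 s). Solve the linear system for (t, s). Determinant = -58 ≠ 0, so a unique intersection of the containing lines exists. Solution: t = 24/29, s = 22/29 — both in [0, 1], so the segments cross. Intersection point: (52/29, 1/29).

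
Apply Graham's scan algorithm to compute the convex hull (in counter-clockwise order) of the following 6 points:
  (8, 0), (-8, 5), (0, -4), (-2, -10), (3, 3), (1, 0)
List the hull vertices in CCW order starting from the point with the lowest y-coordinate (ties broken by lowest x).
Hull (CCW) = [(-2, -10), (8, 0), (3, 3), (-8, 5)]

Graham scan procedure:
  1. Find the pivot p₀ = point with lowest y (tie → lowest x): (-2, -10).
  2. Sort the remaining points by polar angle around p₀.
  3. Walk through sorted points, maintaining a stack; pop the top while the last three entries make a non-left turn (cross product ≤ 0).
  4. Final stack is the convex hull in CCW order: (-2, -10), (8, 0), (3, 3), (-8, 5).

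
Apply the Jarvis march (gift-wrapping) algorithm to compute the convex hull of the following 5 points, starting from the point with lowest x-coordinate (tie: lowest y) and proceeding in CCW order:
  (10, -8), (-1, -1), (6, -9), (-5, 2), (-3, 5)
Hull (CCW) = [(-5, 2), (6, -9), (10, -8), (-3, 5)]

Jarvis march: at each step, from the current hull vertex p, select the next vertex q as the point such that every other point lies strictly to the left of (or on) the directed line p → q. (Equivalently: for every other point r, the cross product (q − p) × (r − p) ≥ 0.)
Starting point (lowest x, tie lowest y): (-5, 2). Wrap until returning to start. Resulting hull: (-5, 2), (6, -9), (10, -8), (-3, 5).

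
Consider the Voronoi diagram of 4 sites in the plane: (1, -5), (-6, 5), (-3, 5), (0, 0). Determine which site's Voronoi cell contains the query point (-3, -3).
Nearest site = (0, 0)

The Voronoi cell of site s contains exactly those query points closer to s than to any other site. Compute squared distances from q = (-3, -3) to each site:
  (0 − -3)² + (0 − -3)² = 18
  (1 − -3)² + (-5 − -3)² = 20
  (-3 − -3)² + (5 − -3)² = 64
  (-6 − -3)² + (5 − -3)² = 73
Minimum is attained by (0, 0), so q lies in its Voronoi cell.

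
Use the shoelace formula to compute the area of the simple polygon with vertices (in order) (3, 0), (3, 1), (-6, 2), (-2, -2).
Area = 37/2

Shoelace formula: Area = (1/2) |Σ_i (x_i · y_{i+1} − x_{i+1} · y_i)| (indices mod n). Compute each cross term:
  (3)(1) − (3)(0) = 3
  (3)(2) − (-6)(1) = 12
  (-6)(-2) − (-2)(2) = 16
  (-2)(0) − (3)(-2) = 6
Sum = 37, so (signed) Area = 37/2 = 37/2, |Area| = 37/2.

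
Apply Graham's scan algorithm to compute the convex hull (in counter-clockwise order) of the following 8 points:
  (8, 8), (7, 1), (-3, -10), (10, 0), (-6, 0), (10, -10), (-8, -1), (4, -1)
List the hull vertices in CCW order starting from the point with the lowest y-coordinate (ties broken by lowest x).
Hull (CCW) = [(-3, -10), (10, -10), (10, 0), (8, 8), (-8, -1)]

Graham scan procedure:
  1. Find the pivot p₀ = point with lowest y (tie → lowest x): (-3, -10).
  2. Sort the remaining points by polar angle around p₀.
  3. Walk through sorted points, maintaining a stack; pop the top while the last three entries make a non-left turn (cross product ≤ 0).
  4. Final stack is the convex hull in CCW order: (-3, -10), (10, -10), (10, 0), (8, 8), (-8, -1).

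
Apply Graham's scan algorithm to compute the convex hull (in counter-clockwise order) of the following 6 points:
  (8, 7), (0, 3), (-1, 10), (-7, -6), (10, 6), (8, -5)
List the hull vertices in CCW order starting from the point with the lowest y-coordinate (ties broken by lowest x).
Hull (CCW) = [(-7, -6), (8, -5), (10, 6), (8, 7), (-1, 10)]

Graham scan procedure:
  1. Find the pivot p₀ = point with lowest y (tie → lowest x): (-7, -6).
  2. Sort the remaining points by polar angle around p₀.
  3. Walk through sorted points, maintaining a stack; pop the top while the last three entries make a non-left turn (cross product ≤ 0).
  4. Final stack is the convex hull in CCW order: (-7, -6), (8, -5), (10, 6), (8, 7), (-1, 10).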